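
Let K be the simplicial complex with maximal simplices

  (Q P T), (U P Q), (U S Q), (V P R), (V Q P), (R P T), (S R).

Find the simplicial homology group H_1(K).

We work with the vertex ordering P < Q < R < S < T < U < V. The simplices of K, each written with vertices in increasing order, are:

  0-simplices (7): P, Q, R, S, T, U, V
  1-simplices (13): PQ, PR, PT, PU, PV, QS, QT, QU, QV, RS, RT, RV, SU
  2-simplices (6): PQT, PQU, PQV, PRT, PRV, QSU

so the chain groups are C_0 ≅ Z^7, C_1 ≅ Z^13, C_2 ≅ Z^6.

The boundary map ∂_1: C_1 → C_0 is given by ∂[p,q] = [q] − [p]. For instance
  ∂QS = S − Q.
This gives a 7×13 integer matrix of rank 6; reducing to Smith normal form yields diagonal entries (1,1,1,1,1,1).

The boundary map ∂_2: C_2 → C_1 maps a triangle to the signed sum of its edges. For instance
  ∂QSU = SU − QU + QS,
  ∂PQV = QV − PV + PQ.
The resulting 13×6 matrix has rank 6, and its Smith normal form has invariant factors (1,1,1,1,1,1).

From H_k ≅ ker(∂_k) / im(∂_{k+1}) we obtain:

  H_1: rank ker ∂_1 − rank ∂_2 = (13 − 6) − 6 = 1, and the invariant factors of ∂_2 are all 1, so H_1 ≅ Z.

H_1 = Z.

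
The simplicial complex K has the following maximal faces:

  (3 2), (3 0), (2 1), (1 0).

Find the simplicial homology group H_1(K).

K has 4 vertices, 4 edges.
rank ∂_1 = 3, rank ∂_2 = 0 ⇒ b_1 = 4 − 3 − 0 = 1. So H_1 ≅ Z.

H_1 ≅ Z.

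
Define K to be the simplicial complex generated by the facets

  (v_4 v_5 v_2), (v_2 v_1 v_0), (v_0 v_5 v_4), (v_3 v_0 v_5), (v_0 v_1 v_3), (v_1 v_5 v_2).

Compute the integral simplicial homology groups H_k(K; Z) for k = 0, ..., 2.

Fix the vertex order v_0 < v_1 < v_2 < v_3 < v_4 < v_5 and write every simplex with vertices in increasing order. Then dim K = 2 and the simplices of K are:

  0-simplices (6): [v_0], [v_1], [v_2], [v_3], [v_4], [v_5]
  1-simplices (12): [v_0,v_1], [v_0,v_2], [v_0,v_3], [v_0,v_4], [v_0,v_5], [v_1,v_2], [v_1,v_3], [v_1,v_5], [v_2,v_4], [v_2,v_5], [v_3,v_5], [v_4,v_5]
  2-simplices (6): [v_0,v_1,v_2], [v_0,v_1,v_3], [v_0,v_3,v_5], [v_0,v_4,v_5], [v_1,v_2,v_5], [v_2,v_4,v_5]

so the chain groups are C_0 ≅ Z^6, C_1 ≅ Z^12, C_2 ≅ Z^6.

Boundary ∂_1: C_1 → C_0 maps an edge to its endpoints' difference, ∂[p,q] = q − p. For instance
  ∂[v_0,v_4] = [v_4] − [v_0].
The 6×12 boundary matrix has rank 5 and Smith normal form diag(1,1,1,1,1).

The boundary map ∂_2: C_2 → C_1 acts by ∂[p,q,r] = [q,r] − [p,r] + [p,q]. For instance
  ∂[v_0,v_1,v_3] = [v_1,v_3] − [v_0,v_3] + [v_0,v_1],
  ∂[v_0,v_1,v_2] = [v_1,v_2] − [v_0,v_2] + [v_0,v_1].
This gives a 12×6 integer matrix of rank 6; reducing to Smith normal form yields diagonal entries (1,1,1,1,1,1).

Reading off H_k = ker ∂_k / im ∂_{k+1}:

  H_0: rank C_0 − rank ∂_1 = 6 − 5 = 1, and the invariant factors of ∂_1 are all 1, so H_0 = Z.
  H_1: rank ker ∂_1 − rank ∂_2 = (12 − 5) − 6 = 1, and the invariant factors of ∂_2 are all 1, so H_1 = Z.
  H_2: rank ker ∂_2 − rank ∂_3 = (6 − 6) − 0 = 0, and there is no ∂_3, so H_2 = 0.

As a check, the Euler characteristic is 6 − 12 + 6 = 0, which agrees with 1 − 1 + 0 = 0.

H_0 ≅ Z,  H_1 ≅ Z,  H_2 = 0.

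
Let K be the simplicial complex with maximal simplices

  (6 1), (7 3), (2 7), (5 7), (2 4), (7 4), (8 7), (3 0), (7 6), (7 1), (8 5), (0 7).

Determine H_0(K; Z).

We work with the vertex ordering 0 < 1 < 2 < 3 < 4 < 5 < 6 < 7 < 8. The simplices of K, each written with vertices in increasing order, are:

  0-simplices (9): [0], [1], [2], [3], [4], [5], [6], [7], [8]
  1-simplices (12): [0,3], [0,7], [1,6], [1,7], [2,4], [2,7], [3,7], [4,7], [5,7], [5,8], [6,7], [7,8]

so the chain groups are C_0 ≅ Z^9, C_1 ≅ Z^12.

∂_1: C_1 → C_0 maps an edge to its endpoints' difference, ∂[p,q] = q − p. For instance
  ∂[1,7] = [7] − [1].
The resulting 9×12 matrix has rank 8, and its Smith normal form has invariant factors (1,1,1,1,1,1,1,1).

From H_k ≅ ker(∂_k) / im(∂_{k+1}) we obtain:

  H_0: rank C_0 − rank ∂_1 = 9 − 8 = 1, and the invariant factors of ∂_1 are all 1, so H_0 = Z.

H_0 ≅ Z.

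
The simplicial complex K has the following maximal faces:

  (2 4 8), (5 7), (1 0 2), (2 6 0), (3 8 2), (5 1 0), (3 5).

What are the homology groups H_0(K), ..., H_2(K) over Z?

Fix the vertex order 0 < 1 < 2 < 3 < 4 < 5 < 6 < 7 < 8 and write every simplex with vertices in increasing order. Then dim K = 2 and the simplices of K are:

  0-simplices (9): [0], [1], [2], [3], [4], [5], [6], [7], [8]
  1-simplices (14): [0,1], [0,2], [0,5], [0,6], [1,2], [1,5], [2,3], [2,4], [2,6], [2,8], [3,5], [3,8], [4,8], [5,7]
  2-simplices (5): [0,1,2], [0,1,5], [0,2,6], [2,3,8], [2,4,8]

giving chain groups C_0 ≅ Z^9, C_1 ≅ Z^14, C_2 ≅ Z^5.

The boundary map ∂_1: C_1 → C_0 is given by ∂[p,q] = [q] − [p].
As a 9×14 matrix over Z this has rank 8, with invariant factors (1,1,1,1,1,1,1,1).

Boundary ∂_2: C_2 → C_1 acts by ∂[p,q,r] = [q,r] − [p,r] + [p,q]. For instance
  ∂[0,1,5] = [1,5] − [0,5] + [0,1],
  ∂[2,4,8] = [4,8] − [2,8] + [2,4].
The 14×5 boundary matrix has rank 5 and Smith normal form diag(1,1,1,1,1).

Reading off H_k = ker ∂_k / im ∂_{k+1}:

  H_0: rank C_0 − rank ∂_1 = 9 − 8 = 1, and the invariant factors of ∂_1 are all 1, so H_0 = Z.
  H_1: rank ker ∂_1 − rank ∂_2 = (14 − 8) − 5 = 1, and the invariant factors of ∂_2 are all 1, so H_1 = Z.
  H_2: rank ker ∂_2 − rank ∂_3 = (5 − 5) − 0 = 0, and there is no ∂_3, so H_2 = 0.

As a check, the Euler characteristic is 9 − 14 + 5 = 0, which agrees with 1 − 1 + 0 = 0.

H_0 ≅ Z,  H_1 ≅ Z,  H_2 = 0.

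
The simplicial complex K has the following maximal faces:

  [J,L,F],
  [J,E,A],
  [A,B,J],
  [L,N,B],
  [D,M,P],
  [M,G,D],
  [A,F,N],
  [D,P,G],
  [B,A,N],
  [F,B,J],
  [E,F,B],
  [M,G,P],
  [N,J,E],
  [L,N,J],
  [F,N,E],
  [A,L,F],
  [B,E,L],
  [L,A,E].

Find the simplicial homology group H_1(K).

H_1 = Z^2.

Fix the vertex order A < B < D < E < F < G < J < L < M < N < P and write every simplex with vertices in increasing order. Then dim K = 2 and the simplices of K are:

  0-simplices (11): A, B, D, E, F, G, J, L, M, N, P
  1-simplices (27): AB, AE, AF, AJ, AL, AN, BE, BF, BJ, BL, BN, DG, DM, DP, EF, EJ, EL, EN, FJ, FL, FN, GM, GP, JL, JN, LN, MP
  2-simplices (18): ABJ, ABN, AEJ, AEL, AFL, AFN, BEF, BEL, BFJ, BLN, DGM, DGP, DMP, EFN, EJN, FJL, GMP, JLN

giving chain groups C_0 ≅ Z^11, C_1 ≅ Z^27, C_2 ≅ Z^18.

The boundary map ∂_1: C_1 → C_0 maps an edge to its endpoints' difference, ∂[p,q] = q − p.
As a 11×27 matrix over Z this has rank 9, with invariant factors (1,1,1,1,1,1,1,1,1).

The boundary map ∂_2: C_2 → C_1 acts by ∂[p,q,r] = [q,r] − [p,r] + [p,q]. For instance
  ∂EJN = JN − EN + EJ,
  ∂EFN = FN − EN + EF.
This gives a 27×18 integer matrix of rank 16; reducing to Smith normal form yields diagonal entries (1,1,1,1,1,1,1,1,1,1,1,1,1,1,1,1).

Reading off H_k = ker ∂_k / im ∂_{k+1}:

  H_1: rank ker ∂_1 − rank ∂_2 = (27 − 9) − 16 = 2, and the invariant factors of ∂_2 are all 1, so H_1 ≅ Z^2.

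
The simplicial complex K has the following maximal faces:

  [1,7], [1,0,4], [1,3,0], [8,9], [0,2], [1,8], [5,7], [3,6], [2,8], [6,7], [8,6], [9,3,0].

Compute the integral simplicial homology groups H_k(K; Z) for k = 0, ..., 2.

H_0 = Z,  H_1 = Z^4,  H_2 = 0.

We work with the vertex ordering 0 < 1 < 2 < 3 < 4 < 5 < 6 < 7 < 8 < 9. The simplices of K, each written with vertices in increasing order, are:

  0-simplices (10): [0], [1], [2], [3], [4], [5], [6], [7], [8], [9]
  1-simplices (16): [0,1], [0,2], [0,3], [0,4], [0,9], [1,3], [1,4], [1,7], [1,8], [2,8], [3,6], [3,9], [5,7], [6,7], [6,8], [8,9]
  2-simplices (3): [0,1,3], [0,1,4], [0,3,9]

so the chain groups are C_0 ≅ Z^10, C_1 ≅ Z^16, C_2 ≅ Z^3.

∂_1: C_1 → C_0 maps an edge to its endpoints' difference, ∂[p,q] = q − p.
This gives a 10×16 integer matrix of rank 9; reducing to Smith normal form yields diagonal entries (1,1,1,1,1,1,1,1,1).

The boundary map ∂_2: C_2 → C_1 sends each 2-simplex [p,q,r] to [q,r] − [p,r] + [p,q]. For instance
  ∂[0,1,3] = [1,3] − [0,3] + [0,1],
  ∂[0,1,4] = [1,4] − [0,4] + [0,1].
The resulting 16×3 matrix has rank 3, and its Smith normal form has invariant factors (1,1,1).

Reading off H_k = ker ∂_k / im ∂_{k+1}:

  H_0: rank C_0 − rank ∂_1 = 10 − 9 = 1, and the invariant factors of ∂_1 are all 1, so H_0 = Z.
  H_1: rank ker ∂_1 − rank ∂_2 = (16 − 9) − 3 = 4, and the invariant factors of ∂_2 are all 1, so H_1 = Z^4.
  H_2: rank ker ∂_2 − rank ∂_3 = (3 − 3) − 0 = 0, and there is no ∂_3, so H_2 = 0.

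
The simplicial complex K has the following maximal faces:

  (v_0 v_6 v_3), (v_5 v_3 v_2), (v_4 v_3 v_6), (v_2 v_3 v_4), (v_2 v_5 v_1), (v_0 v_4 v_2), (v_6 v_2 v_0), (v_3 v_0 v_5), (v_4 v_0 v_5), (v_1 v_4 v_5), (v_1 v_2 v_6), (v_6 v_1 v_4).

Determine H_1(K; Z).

H_1 = Z_2.

We work with the vertex ordering v_0 < v_1 < v_2 < v_3 < v_4 < v_5 < v_6. The simplices of K, each written with vertices in increasing order, are:

  0-simplices (7): [v_0], [v_1], [v_2], [v_3], [v_4], [v_5], [v_6]
  1-simplices (18): (18 of them)
  2-simplices (12): (12 of them)

so the chain groups are C_0 ≅ Z^7, C_1 ≅ Z^18, C_2 ≅ Z^12.

The boundary map ∂_1: C_1 → C_0 sends each edge [p,q] (with p < q) to q − p.
As a 7×18 matrix over Z this has rank 6, with invariant factors (1,1,1,1,1,1).

Boundary ∂_2: C_2 → C_1 maps a triangle to the signed sum of its edges. For instance
  ∂[v_0,v_4,v_5] = [v_4,v_5] − [v_0,v_5] + [v_0,v_4],
  ∂[v_1,v_2,v_6] = [v_2,v_6] − [v_1,v_6] + [v_1,v_2].
The 18×12 boundary matrix has rank 12 and Smith normal form diag(1,1,1,1,1,1,1,1,1,1,1,2).

Now H_k = ker ∂_k / im ∂_{k+1}, so:

  H_1: rank ker ∂_1 − rank ∂_2 = (18 − 6) − 12 = 0, and ∂_2 has invariant factor 2 > 1, so H_1 = Z_2.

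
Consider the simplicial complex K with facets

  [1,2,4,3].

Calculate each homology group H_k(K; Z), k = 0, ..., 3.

H_0 ≅ Z,  H_1 = 0,  H_2 = 0,  H_3 = 0.

We work with the vertex ordering 1 < 2 < 3 < 4. The simplices of K, each written with vertices in increasing order, are:

  0-simplices (4): [1], [2], [3], [4]
  1-simplices (6): [1,2], [1,3], [1,4], [2,3], [2,4], [3,4]
  2-simplices (4): [1,2,3], [1,2,4], [1,3,4], [2,3,4]
  3-simplices (1): [1,2,3,4]

Hence C_0 ≅ Z^4, C_1 ≅ Z^6, C_2 ≅ Z^4, C_3 ≅ Z^1.

Boundary ∂_1: C_1 → C_0 is given by ∂[p,q] = [q] − [p].
The resulting 4×6 matrix has rank 3, and its Smith normal form has invariant factors (1,1,1).

∂_2: C_2 → C_1 maps a triangle to the signed sum of its edges. For instance
  ∂[1,3,4] = [3,4] − [1,4] + [1,3],
  ∂[2,3,4] = [3,4] − [2,4] + [2,3].
As a 6×4 matrix over Z this has rank 3, with invariant factors (1,1,1).

∂_3: C_3 → C_2 sends each 3-simplex σ to the alternating sum Σ_i (−1)^i (σ with its i-th vertex removed). For instance
  ∂[1,2,3,4] = [2,3,4] − [1,3,4] + [1,2,4] − [1,2,3].
As a 4×1 matrix over Z this has rank 1, with invariant factors (1).

Reading off H_k = ker ∂_k / im ∂_{k+1}:

  H_0: rank C_0 − rank ∂_1 = 4 − 3 = 1, and the invariant factors of ∂_1 are all 1, so H_0 = Z.
  H_1: rank ker ∂_1 − rank ∂_2 = (6 − 3) − 3 = 0, and the invariant factors of ∂_2 are all 1, so H_1 = 0.
  H_2: rank ker ∂_2 − rank ∂_3 = (4 − 3) − 1 = 0, and the invariant factors of ∂_3 are all 1, so H_2 = 0.
  H_3: rank ker ∂_3 − rank ∂_4 = (1 − 1) − 0 = 0, and there is no ∂_4, so H_3 = 0.

As a check, the Euler characteristic is 4 − 6 + 4 − 1 = 1, which agrees with 1 − 0 + 0 − 0 = 1.
(K is a triangulation of the 3-simplex.)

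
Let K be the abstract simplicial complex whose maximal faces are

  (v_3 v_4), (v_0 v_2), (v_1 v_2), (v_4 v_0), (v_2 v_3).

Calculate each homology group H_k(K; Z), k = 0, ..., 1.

H_0 ≅ Z,  H_1 ≅ Z.

We work with the vertex ordering v_0 < v_1 < v_2 < v_3 < v_4. The simplices of K, each written with vertices in increasing order, are:

  0-simplices (5): [v_0], [v_1], [v_2], [v_3], [v_4]
  1-simplices (5): [v_0,v_2], [v_0,v_4], [v_1,v_2], [v_2,v_3], [v_3,v_4]

so the chain groups are C_0 ≅ Z^5, C_1 ≅ Z^5.

The boundary map ∂_1: C_1 → C_0 is given by ∂[p,q] = [q] − [p].
This gives a 5×5 integer matrix of rank 4; reducing to Smith normal form yields diagonal entries (1,1,1,1).

Reading off H_k = ker ∂_k / im ∂_{k+1}:

  H_0: rank C_0 − rank ∂_1 = 5 − 4 = 1, and the invariant factors of ∂_1 are all 1, so H_0 = Z.
  H_1: rank ker ∂_1 − rank ∂_2 = (5 − 4) − 0 = 1, and there is no ∂_2, so H_1 = Z.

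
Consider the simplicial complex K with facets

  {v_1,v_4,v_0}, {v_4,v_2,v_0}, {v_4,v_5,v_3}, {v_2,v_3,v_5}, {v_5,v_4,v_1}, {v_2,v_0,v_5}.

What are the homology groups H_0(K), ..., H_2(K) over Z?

K has 6 vertices, 12 edges, 6 triangles.
rank ∂_0 = 0, rank ∂_1 = 5 ⇒ b_0 = 6 − 0 − 5 = 1; all invariant factors of ∂_1 are 1 so no torsion. So H_0 = Z.
rank ∂_1 = 5, rank ∂_2 = 6 ⇒ b_1 = 12 − 5 − 6 = 1; all invariant factors of ∂_2 are 1 so no torsion. So H_1 = Z.
rank ∂_2 = 6, rank ∂_3 = 0 ⇒ b_2 = 6 − 6 − 0 = 0. So H_2 = 0.

H_0 = Z,  H_1 = Z,  H_2 = 0.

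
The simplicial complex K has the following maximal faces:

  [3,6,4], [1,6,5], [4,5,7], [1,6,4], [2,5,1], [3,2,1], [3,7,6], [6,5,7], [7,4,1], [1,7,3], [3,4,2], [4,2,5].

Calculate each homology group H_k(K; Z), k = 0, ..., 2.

K has 7 vertices, 18 edges, 12 triangles.
rank ∂_0 = 0, rank ∂_1 = 6 ⇒ b_0 = 7 − 0 − 6 = 1; all invariant factors of ∂_1 are 1 so no torsion. So H_0 ≅ Z.
rank ∂_1 = 6, rank ∂_2 = 12 ⇒ b_1 = 18 − 6 − 12 = 0; ∂_2 has invariant factor(s) [2] giving torsion. So H_1 ≅ Z/2.
rank ∂_2 = 12, rank ∂_3 = 0 ⇒ b_2 = 12 − 12 − 0 = 0. So H_2 ≅ 0.

H_0 = Z,  H_1 = Z/2,  H_2 = 0.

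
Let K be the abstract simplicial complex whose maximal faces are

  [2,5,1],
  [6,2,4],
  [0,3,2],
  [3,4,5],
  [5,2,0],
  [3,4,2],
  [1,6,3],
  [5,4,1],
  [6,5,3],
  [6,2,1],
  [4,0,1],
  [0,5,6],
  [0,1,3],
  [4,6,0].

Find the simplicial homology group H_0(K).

H_0 ≅ Z.

Take the total order 0 < 1 < 2 < 3 < 4 < 5 < 6 on the vertex set. Then K (dimension 2) consists of the simplices:

  0-simplices (7): [0], [1], [2], [3], [4], [5], [6]
  1-simplices (21): [0,1], [0,2], [0,3], [0,4], [0,5], [0,6], [1,2], [1,3], [1,4], [1,5], [1,6], [2,3], [2,4], [2,5], [2,6], [3,4], [3,5], [3,6], [4,5], [4,6], [5,6]
  2-simplices (14): [0,1,3], [0,1,4], [0,2,3], [0,2,5], [0,4,6], [0,5,6], [1,2,5], [1,2,6], [1,3,6], [1,4,5], [2,3,4], [2,4,6], [3,4,5], [3,5,6]

so the chain groups are C_0 ≅ Z^7, C_1 ≅ Z^21, C_2 ≅ Z^14.

∂_1: C_1 → C_0 is given by ∂[p,q] = [q] − [p].
The resulting 7×21 matrix has rank 6, and its Smith normal form has invariant factors (1,1,1,1,1,1).

The boundary map ∂_2: C_2 → C_1 acts by ∂[p,q,r] = [q,r] − [p,r] + [p,q]. For instance
  ∂[1,2,6] = [2,6] − [1,6] + [1,2],
  ∂[1,3,6] = [3,6] − [1,6] + [1,3].
The 21×14 boundary matrix has rank 13 and Smith normal form diag(1,1,1,1,1,1,1,1,1,1,1,1,1).

Reading off H_k = ker ∂_k / im ∂_{k+1}:

  H_0: rank C_0 − rank ∂_1 = 7 − 6 = 1, and the invariant factors of ∂_1 are all 1, so H_0 = Z.

(K is a triangulation of the torus T^2.)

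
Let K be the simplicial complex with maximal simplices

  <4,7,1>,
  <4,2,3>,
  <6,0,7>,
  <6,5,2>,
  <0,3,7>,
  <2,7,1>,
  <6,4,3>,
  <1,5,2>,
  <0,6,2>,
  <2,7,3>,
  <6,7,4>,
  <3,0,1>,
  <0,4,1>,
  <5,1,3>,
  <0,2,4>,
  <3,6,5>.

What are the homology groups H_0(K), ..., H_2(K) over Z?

Order the vertices as 0 < 1 < 2 < 3 < 4 < 5 < 6 < 7. Listing each simplex with vertices in this order, K has dimension 2 with simplices:

  0-simplices (8): [0], [1], [2], [3], [4], [5], [6], [7]
  1-simplices (24): (24 of them)
  2-simplices (16): [0,1,3], [0,1,4], [0,2,4], [0,2,6], [0,3,7], [0,6,7], [1,2,5], [1,2,7], [1,3,5], [1,4,7], [2,3,4], [2,3,7], [2,5,6], [3,4,6], [3,5,6], [4,6,7]

giving chain groups C_0 ≅ Z^8, C_1 ≅ Z^24, C_2 ≅ Z^16.

Boundary ∂_1: C_1 → C_0 sends each edge [p,q] (with p < q) to q − p. For instance
  ∂[1,2] = [2] − [1].
The 8×24 boundary matrix has rank 7 and Smith normal form diag(1,1,1,1,1,1,1).

The boundary map ∂_2: C_2 → C_1 sends each 2-simplex [p,q,r] to [q,r] − [p,r] + [p,q]. For instance
  ∂[3,4,6] = [4,6] − [3,6] + [3,4],
  ∂[1,3,5] = [3,5] − [1,5] + [1,3].
This gives a 24×16 integer matrix of rank 15; reducing to Smith normal form yields diagonal entries (1,1,1,1,1,1,1,1,1,1,1,1,1,1,1).

From H_k ≅ ker(∂_k) / im(∂_{k+1}) we obtain:

  H_0: rank C_0 − rank ∂_1 = 8 − 7 = 1, and the invariant factors of ∂_1 are all 1, so H_0 ≅ Z.
  H_1: rank ker ∂_1 − rank ∂_2 = (24 − 7) − 15 = 2, and the invariant factors of ∂_2 are all 1, so H_1 ≅ Z^2.
  H_2: rank ker ∂_2 − rank ∂_3 = (16 − 15) − 0 = 1, and there is no ∂_3, so H_2 ≅ Z.

(K is a triangulation of the torus T^2.)

H_0 = Z,  H_1 = Z^2,  H_2 = Z.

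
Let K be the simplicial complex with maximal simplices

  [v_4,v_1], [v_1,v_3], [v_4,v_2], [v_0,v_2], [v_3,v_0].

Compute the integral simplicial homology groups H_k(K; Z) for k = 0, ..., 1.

H_0 ≅ Z,  H_1 ≅ Z.

Fix the vertex order v_0 < v_1 < v_2 < v_3 < v_4 and write every simplex with vertices in increasing order. Then dim K = 1 and the simplices of K are:

  0-simplices (5): [v_0], [v_1], [v_2], [v_3], [v_4]
  1-simplices (5): [v_0,v_2], [v_0,v_3], [v_1,v_3], [v_1,v_4], [v_2,v_4]

Hence C_0 ≅ Z^5, C_1 ≅ Z^5.

The boundary map ∂_1: C_1 → C_0 sends each edge [p,q] (with p < q) to q − p. For instance
  ∂[v_0,v_3] = [v_3] − [v_0].
As a 5×5 matrix over Z this has rank 4, with invariant factors (1,1,1,1).

Computing H_k = (kernel of ∂_k) / (image of ∂_{k+1}):

  H_0: rank C_0 − rank ∂_1 = 5 − 4 = 1, and the invariant factors of ∂_1 are all 1, so H_0 = Z.
  H_1: rank ker ∂_1 − rank ∂_2 = (5 − 4) − 0 = 1, and there is no ∂_2, so H_1 = Z.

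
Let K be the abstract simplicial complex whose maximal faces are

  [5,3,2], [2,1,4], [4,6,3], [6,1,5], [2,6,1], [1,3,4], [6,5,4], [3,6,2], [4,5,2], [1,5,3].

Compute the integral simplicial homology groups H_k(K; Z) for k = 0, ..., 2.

H_0 = Z,  H_1 = Z/2Z,  H_2 = 0.

Order the vertices as 1 < 2 < 3 < 4 < 5 < 6. Listing each simplex with vertices in this order, K has dimension 2 with simplices:

  0-simplices (6): [1], [2], [3], [4], [5], [6]
  1-simplices (15): [1,2], [1,3], [1,4], [1,5], [1,6], [2,3], [2,4], [2,5], [2,6], [3,4], [3,5], [3,6], [4,5], [4,6], [5,6]
  2-simplices (10): [1,2,4], [1,2,6], [1,3,4], [1,3,5], [1,5,6], [2,3,5], [2,3,6], [2,4,5], [3,4,6], [4,5,6]

Hence C_0 ≅ Z^6, C_1 ≅ Z^15, C_2 ≅ Z^10.

∂_1: C_1 → C_0 is given by ∂[p,q] = [q] − [p]. For instance
  ∂[2,5] = [5] − [2].
This gives a 6×15 integer matrix of rank 5; reducing to Smith normal form yields diagonal entries (1,1,1,1,1).

Boundary ∂_2: C_2 → C_1 sends each 2-simplex [p,q,r] to [q,r] − [p,r] + [p,q]. For instance
  ∂[1,5,6] = [5,6] − [1,6] + [1,5],
  ∂[2,3,5] = [3,5] − [2,5] + [2,3].
The resulting 15×10 matrix has rank 10, and its Smith normal form has invariant factors (1,1,1,1,1,1,1,1,1,2).

Reading off H_k = ker ∂_k / im ∂_{k+1}:

  H_0: rank C_0 − rank ∂_1 = 6 − 5 = 1, and the invariant factors of ∂_1 are all 1, so H_0 ≅ Z.
  H_1: rank ker ∂_1 − rank ∂_2 = (15 − 5) − 10 = 0, and ∂_2 has invariant factor 2 > 1, so H_1 ≅ Z/2Z.
  H_2: rank ker ∂_2 − rank ∂_3 = (10 − 10) − 0 = 0, and there is no ∂_3, so H_2 ≅ 0.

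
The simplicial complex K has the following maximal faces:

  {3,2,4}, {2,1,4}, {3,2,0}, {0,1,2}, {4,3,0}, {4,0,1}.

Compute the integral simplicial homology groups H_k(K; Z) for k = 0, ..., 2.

Fix the vertex order 0 < 1 < 2 < 3 < 4 and write every simplex with vertices in increasing order. Then dim K = 2 and the simplices of K are:

  0-simplices (5): [0], [1], [2], [3], [4]
  1-simplices (9): [0,1], [0,2], [0,3], [0,4], [1,2], [1,4], [2,3], [2,4], [3,4]
  2-simplices (6): [0,1,2], [0,1,4], [0,2,3], [0,3,4], [1,2,4], [2,3,4]

Hence C_0 ≅ Z^5, C_1 ≅ Z^9, C_2 ≅ Z^6.

Boundary ∂_1: C_1 → C_0 sends each edge [p,q] (with p < q) to q − p.
This gives a 5×9 integer matrix of rank 4; reducing to Smith normal form yields diagonal entries (1,1,1,1).

∂_2: C_2 → C_1 acts by ∂[p,q,r] = [q,r] − [p,r] + [p,q]. For instance
  ∂[0,1,4] = [1,4] − [0,4] + [0,1],
  ∂[0,1,2] = [1,2] − [0,2] + [0,1].
The resulting 9×6 matrix has rank 5, and its Smith normal form has invariant factors (1,1,1,1,1).

Computing H_k = (kernel of ∂_k) / (image of ∂_{k+1}):

  H_0: rank C_0 − rank ∂_1 = 5 − 4 = 1, and the invariant factors of ∂_1 are all 1, so H_0 = Z.
  H_1: rank ker ∂_1 − rank ∂_2 = (9 − 4) − 5 = 0, and the invariant factors of ∂_2 are all 1, so H_1 = 0.
  H_2: rank ker ∂_2 − rank ∂_3 = (6 − 5) − 0 = 1, and there is no ∂_3, so H_2 = Z.

H_0 = Z,  H_1 = 0,  H_2 = Z.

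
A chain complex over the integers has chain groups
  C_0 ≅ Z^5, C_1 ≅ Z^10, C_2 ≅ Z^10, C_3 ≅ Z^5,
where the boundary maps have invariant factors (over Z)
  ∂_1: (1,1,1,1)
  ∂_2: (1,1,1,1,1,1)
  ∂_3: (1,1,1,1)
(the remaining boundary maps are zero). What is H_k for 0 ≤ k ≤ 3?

H_0 ≅ Z,  H_1 = 0,  H_2 = 0,  H_3 ≅ Z.

H_0: b_0 = 5 − 0 − 4 = 1; torsion from ∂_1 factors > 1: none. So H_0 ≅ Z.
H_1: b_1 = 10 − 4 − 6 = 0; torsion from ∂_2 factors > 1: none. So H_1 ≅ 0.
H_2: b_2 = 10 − 6 − 4 = 0; torsion from ∂_3 factors > 1: none. So H_2 ≅ 0.
H_3: b_3 = 5 − 4 − 0 = 1; torsion from ∂_4 factors > 1: none. So H_3 ≅ Z.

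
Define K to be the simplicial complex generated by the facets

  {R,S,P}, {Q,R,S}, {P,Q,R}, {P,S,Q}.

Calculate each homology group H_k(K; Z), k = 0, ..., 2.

H_0 ≅ Z,  H_1 = 0,  H_2 ≅ Z.

We work with the vertex ordering P < Q < R < S. The simplices of K, each written with vertices in increasing order, are:

  0-simplices (4): P, Q, R, S
  1-simplices (6): PQ, PR, PS, QR, QS, RS
  2-simplices (4): PQR, PQS, PRS, QRS

Hence C_0 ≅ Z^4, C_1 ≅ Z^6, C_2 ≅ Z^4.

The boundary map ∂_1: C_1 → C_0 is given by ∂[p,q] = [q] − [p].
This gives a 4×6 integer matrix of rank 3; reducing to Smith normal form yields diagonal entries (1,1,1).

∂_2: C_2 → C_1 sends each 2-simplex [p,q,r] to [q,r] − [p,r] + [p,q]. For instance
  ∂PQS = QS − PS + PQ,
  ∂QRS = RS − QS + QR.
As a 6×4 matrix over Z this has rank 3, with invariant factors (1,1,1).

Reading off H_k = ker ∂_k / im ∂_{k+1}:

  H_0: rank C_0 − rank ∂_1 = 4 − 3 = 1, and the invariant factors of ∂_1 are all 1, so H_0 ≅ Z.
  H_1: rank ker ∂_1 − rank ∂_2 = (6 − 3) − 3 = 0, and the invariant factors of ∂_2 are all 1, so H_1 ≅ 0.
  H_2: rank ker ∂_2 − rank ∂_3 = (4 − 3) − 0 = 1, and there is no ∂_3, so H_2 ≅ Z.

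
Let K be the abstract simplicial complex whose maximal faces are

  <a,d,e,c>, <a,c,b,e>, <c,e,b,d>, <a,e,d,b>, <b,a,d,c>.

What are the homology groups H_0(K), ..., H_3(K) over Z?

Take the total order a < b < c < d < e on the vertex set. Then K (dimension 3) consists of the simplices:

  0-simplices (5): a, b, c, d, e
  1-simplices (10): ab, ac, ad, ae, bc, bd, be, cd, ce, de
  2-simplices (10): abc, abd, abe, acd, ace, ade, bcd, bce, bde, cde
  3-simplices (5): abcd, abce, abde, acde, bcde

giving chain groups C_0 ≅ Z^5, C_1 ≅ Z^10, C_2 ≅ Z^10, C_3 ≅ Z^5.

∂_1: C_1 → C_0 is given by ∂[p,q] = [q] − [p]. For instance
  ∂ce = e − c.
As a 5×10 matrix over Z this has rank 4, with invariant factors (1,1,1,1).

Boundary ∂_2: C_2 → C_1 acts by ∂[p,q,r] = [q,r] − [p,r] + [p,q]. For instance
  ∂acd = cd − ad + ac,
  ∂abe = be − ae + ab.
The resulting 10×10 matrix has rank 6, and its Smith normal form has invariant factors (1,1,1,1,1,1).

∂_3: C_3 → C_2 sends each 3-simplex σ to the alternating sum Σ_i (−1)^i (σ with its i-th vertex removed). For instance
  ∂acde = cde − ade + ace − acd,
  ∂abcd = bcd − acd + abd − abc.
The 10×5 boundary matrix has rank 4 and Smith normal form diag(1,1,1,1).

Reading off H_k = ker ∂_k / im ∂_{k+1}:

  H_0: rank C_0 − rank ∂_1 = 5 − 4 = 1, and the invariant factors of ∂_1 are all 1, so H_0 = Z.
  H_1: rank ker ∂_1 − rank ∂_2 = (10 − 4) − 6 = 0, and the invariant factors of ∂_2 are all 1, so H_1 = 0.
  H_2: rank ker ∂_2 − rank ∂_3 = (10 − 6) − 4 = 0, and the invariant factors of ∂_3 are all 1, so H_2 = 0.
  H_3: rank ker ∂_3 − rank ∂_4 = (5 − 4) − 0 = 1, and there is no ∂_4, so H_3 = Z.

H_0 = Z,  H_1 = 0,  H_2 = 0,  H_3 = Z.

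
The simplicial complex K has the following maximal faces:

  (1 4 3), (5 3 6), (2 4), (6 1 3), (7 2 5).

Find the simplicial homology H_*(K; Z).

H_0 ≅ Z,  H_1 ≅ Z,  H_2 = 0.

Take the total order 1 < 2 < 3 < 4 < 5 < 6 < 7 on the vertex set. Then K (dimension 2) consists of the simplices:

  0-simplices (7): [1], [2], [3], [4], [5], [6], [7]
  1-simplices (11): [1,3], [1,4], [1,6], [2,4], [2,5], [2,7], [3,4], [3,5], [3,6], [5,6], [5,7]
  2-simplices (4): [1,3,4], [1,3,6], [2,5,7], [3,5,6]

Hence C_0 ≅ Z^7, C_1 ≅ Z^11, C_2 ≅ Z^4.

Boundary ∂_1: C_1 → C_0 is given by ∂[p,q] = [q] − [p]. For instance
  ∂[5,6] = [6] − [5].
The resulting 7×11 matrix has rank 6, and its Smith normal form has invariant factors (1,1,1,1,1,1).

The boundary map ∂_2: C_2 → C_1 maps a triangle to the signed sum of its edges. For instance
  ∂[1,3,4] = [3,4] − [1,4] + [1,3],
  ∂[1,3,6] = [3,6] − [1,6] + [1,3].
This gives a 11×4 integer matrix of rank 4; reducing to Smith normal form yields diagonal entries (1,1,1,1).

From H_k ≅ ker(∂_k) / im(∂_{k+1}) we obtain:

  H_0: rank C_0 − rank ∂_1 = 7 − 6 = 1, and the invariant factors of ∂_1 are all 1, so H_0 ≅ Z.
  H_1: rank ker ∂_1 − rank ∂_2 = (11 − 6) − 4 = 1, and the invariant factors of ∂_2 are all 1, so H_1 ≅ Z.
  H_2: rank ker ∂_2 − rank ∂_3 = (4 − 4) − 0 = 0, and there is no ∂_3, so H_2 ≅ 0.

As a check, the Euler characteristic is 7 − 11 + 4 = 0, which agrees with 1 − 1 + 0 = 0.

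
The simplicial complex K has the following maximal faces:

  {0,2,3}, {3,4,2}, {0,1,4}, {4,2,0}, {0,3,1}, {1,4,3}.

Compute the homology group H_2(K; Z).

We work with the vertex ordering 0 < 1 < 2 < 3 < 4. The simplices of K, each written with vertices in increasing order, are:

  0-simplices (5): [0], [1], [2], [3], [4]
  1-simplices (9): [0,1], [0,2], [0,3], [0,4], [1,3], [1,4], [2,3], [2,4], [3,4]
  2-simplices (6): [0,1,3], [0,1,4], [0,2,3], [0,2,4], [1,3,4], [2,3,4]

so the chain groups are C_0 ≅ Z^5, C_1 ≅ Z^9, C_2 ≅ Z^6.

The boundary map ∂_1: C_1 → C_0 is given by ∂[p,q] = [q] − [p]. For instance
  ∂[0,4] = [4] − [0].
This gives a 5×9 integer matrix of rank 4; reducing to Smith normal form yields diagonal entries (1,1,1,1).

The boundary map ∂_2: C_2 → C_1 maps a triangle to the signed sum of its edges. For instance
  ∂[0,1,4] = [1,4] − [0,4] + [0,1],
  ∂[0,2,3] = [2,3] − [0,3] + [0,2].
As a 9×6 matrix over Z this has rank 5, with invariant factors (1,1,1,1,1).

From H_k ≅ ker(∂_k) / im(∂_{k+1}) we obtain:

  H_2: rank ker ∂_2 − rank ∂_3 = (6 − 5) − 0 = 1, and there is no ∂_3, so H_2 ≅ Z.

H_2 = Z.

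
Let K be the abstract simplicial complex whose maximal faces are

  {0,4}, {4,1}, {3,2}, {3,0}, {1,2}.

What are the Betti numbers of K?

b_0 = 1, b_1 = 1.

K has 5 vertices, 5 edges.
rank ∂_0 = 0, rank ∂_1 = 4 ⇒ b_0 = 5 − 0 − 4 = 1; all invariant factors of ∂_1 are 1 so no torsion. So H_0 ≅ Z.
rank ∂_1 = 4, rank ∂_2 = 0 ⇒ b_1 = 5 − 4 − 0 = 1. So H_1 ≅ Z.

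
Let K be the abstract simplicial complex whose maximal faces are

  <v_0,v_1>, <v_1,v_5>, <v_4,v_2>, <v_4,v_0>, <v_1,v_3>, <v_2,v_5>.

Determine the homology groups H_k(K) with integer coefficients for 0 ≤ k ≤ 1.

Fix the vertex order v_0 < v_1 < v_2 < v_3 < v_4 < v_5 and write every simplex with vertices in increasing order. Then dim K = 1 and the simplices of K are:

  0-simplices (6): [v_0], [v_1], [v_2], [v_3], [v_4], [v_5]
  1-simplices (6): [v_0,v_1], [v_0,v_4], [v_1,v_3], [v_1,v_5], [v_2,v_4], [v_2,v_5]

giving chain groups C_0 ≅ Z^6, C_1 ≅ Z^6.

The boundary map ∂_1: C_1 → C_0 sends each edge [p,q] (with p < q) to q − p. For instance
  ∂[v_1,v_5] = [v_5] − [v_1].
The 6×6 boundary matrix has rank 5 and Smith normal form diag(1,1,1,1,1).

Now H_k = ker ∂_k / im ∂_{k+1}, so:

  H_0: rank C_0 − rank ∂_1 = 6 − 5 = 1, and the invariant factors of ∂_1 are all 1, so H_0 = Z.
  H_1: rank ker ∂_1 − rank ∂_2 = (6 − 5) − 0 = 1, and there is no ∂_2, so H_1 = Z.

As a check, the Euler characteristic is 6 − 6 = 0, which agrees with 1 − 1 = 0.

H_0 = Z,  H_1 = Z.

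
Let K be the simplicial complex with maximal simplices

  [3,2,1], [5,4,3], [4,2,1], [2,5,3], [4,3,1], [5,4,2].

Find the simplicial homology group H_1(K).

H_1 ≅ 0.

Take the total order 1 < 2 < 3 < 4 < 5 on the vertex set. Then K (dimension 2) consists of the simplices:

  0-simplices (5): [1], [2], [3], [4], [5]
  1-simplices (9): [1,2], [1,3], [1,4], [2,3], [2,4], [2,5], [3,4], [3,5], [4,5]
  2-simplices (6): [1,2,3], [1,2,4], [1,3,4], [2,3,5], [2,4,5], [3,4,5]

so the chain groups are C_0 ≅ Z^5, C_1 ≅ Z^9, C_2 ≅ Z^6.

The boundary map ∂_1: C_1 → C_0 maps an edge to its endpoints' difference, ∂[p,q] = q − p.
The 5×9 boundary matrix has rank 4 and Smith normal form diag(1,1,1,1).

The boundary map ∂_2: C_2 → C_1 maps a triangle to the signed sum of its edges. For instance
  ∂[1,3,4] = [3,4] − [1,4] + [1,3],
  ∂[1,2,4] = [2,4] − [1,4] + [1,2].
This gives a 9×6 integer matrix of rank 5; reducing to Smith normal form yields diagonal entries (1,1,1,1,1).

From H_k ≅ ker(∂_k) / im(∂_{k+1}) we obtain:

  H_1: rank ker ∂_1 − rank ∂_2 = (9 − 4) − 5 = 0, and the invariant factors of ∂_2 are all 1, so H_1 = 0.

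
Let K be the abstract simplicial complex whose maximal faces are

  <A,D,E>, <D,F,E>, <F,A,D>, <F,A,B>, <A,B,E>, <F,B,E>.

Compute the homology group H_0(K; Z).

Take the total order A < B < D < E < F on the vertex set. Then K (dimension 2) consists of the simplices:

  0-simplices (5): A, B, D, E, F
  1-simplices (9): AB, AD, AE, AF, BE, BF, DE, DF, EF
  2-simplices (6): ABE, ABF, ADE, ADF, BEF, DEF

so the chain groups are C_0 ≅ Z^5, C_1 ≅ Z^9, C_2 ≅ Z^6.

The boundary map ∂_1: C_1 → C_0 is given by ∂[p,q] = [q] − [p].
The 5×9 boundary matrix has rank 4 and Smith normal form diag(1,1,1,1).

∂_2: C_2 → C_1 acts by ∂[p,q,r] = [q,r] − [p,r] + [p,q]. For instance
  ∂ABE = BE − AE + AB,
  ∂ABF = BF − AF + AB.
This gives a 9×6 integer matrix of rank 5; reducing to Smith normal form yields diagonal entries (1,1,1,1,1).

From H_k ≅ ker(∂_k) / im(∂_{k+1}) we obtain:

  H_0: rank C_0 − rank ∂_1 = 5 − 4 = 1, and the invariant factors of ∂_1 are all 1, so H_0 ≅ Z.

H_0 ≅ Z.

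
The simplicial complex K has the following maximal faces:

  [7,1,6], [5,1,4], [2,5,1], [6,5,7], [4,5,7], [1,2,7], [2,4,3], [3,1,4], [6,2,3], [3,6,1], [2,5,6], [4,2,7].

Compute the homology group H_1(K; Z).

Take the total order 1 < 2 < 3 < 4 < 5 < 6 < 7 on the vertex set. Then K (dimension 2) consists of the simplices:

  0-simplices (7): [1], [2], [3], [4], [5], [6], [7]
  1-simplices (18): [1,2], [1,3], [1,4], [1,5], [1,6], [1,7], [2,3], [2,4], [2,5], [2,6], [2,7], [3,4], [3,6], [4,5], [4,7], [5,6], [5,7], [6,7]
  2-simplices (12): [1,2,5], [1,2,7], [1,3,4], [1,3,6], [1,4,5], [1,6,7], [2,3,4], [2,3,6], [2,4,7], [2,5,6], [4,5,7], [5,6,7]

giving chain groups C_0 ≅ Z^7, C_1 ≅ Z^18, C_2 ≅ Z^12.

The boundary map ∂_1: C_1 → C_0 maps an edge to its endpoints' difference, ∂[p,q] = q − p. For instance
  ∂[1,3] = [3] − [1].
The resulting 7×18 matrix has rank 6, and its Smith normal form has invariant factors (1,1,1,1,1,1).

The boundary map ∂_2: C_2 → C_1 maps a triangle to the signed sum of its edges. For instance
  ∂[2,3,6] = [3,6] − [2,6] + [2,3],
  ∂[1,3,4] = [3,4] − [1,4] + [1,3].
The resulting 18×12 matrix has rank 12, and its Smith normal form has invariant factors (1,1,1,1,1,1,1,1,1,1,1,2).

Computing H_k = (kernel of ∂_k) / (image of ∂_{k+1}):

  H_1: rank ker ∂_1 − rank ∂_2 = (18 − 6) − 12 = 0, and ∂_2 has invariant factor 2 > 1, so H_1 ≅ Z/2Z.

H_1 ≅ Z/2Z.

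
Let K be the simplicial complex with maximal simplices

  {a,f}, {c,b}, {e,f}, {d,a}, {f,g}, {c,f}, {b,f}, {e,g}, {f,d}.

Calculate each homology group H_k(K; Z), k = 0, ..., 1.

Take the total order a < b < c < d < e < f < g on the vertex set. Then K (dimension 1) consists of the simplices:

  0-simplices (7): a, b, c, d, e, f, g
  1-simplices (9): ad, af, bc, bf, cf, df, ef, eg, fg

Hence C_0 ≅ Z^7, C_1 ≅ Z^9.

Boundary ∂_1: C_1 → C_0 maps an edge to its endpoints' difference, ∂[p,q] = q − p. For instance
  ∂af = f − a.
The 7×9 boundary matrix has rank 6 and Smith normal form diag(1,1,1,1,1,1).

Reading off H_k = ker ∂_k / im ∂_{k+1}:

  H_0: rank C_0 − rank ∂_1 = 7 − 6 = 1, and the invariant factors of ∂_1 are all 1, so H_0 ≅ Z.
  H_1: rank ker ∂_1 − rank ∂_2 = (9 − 6) − 0 = 3, and there is no ∂_2, so H_1 ≅ Z^3.

H_0 ≅ Z,  H_1 ≅ Z^3.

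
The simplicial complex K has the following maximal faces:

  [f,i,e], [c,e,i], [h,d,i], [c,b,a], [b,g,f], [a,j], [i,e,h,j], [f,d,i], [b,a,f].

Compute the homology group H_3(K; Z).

We work with the vertex ordering a < b < c < d < e < f < g < h < i < j. The simplices of K, each written with vertices in increasing order, are:

  0-simplices (10): a, b, c, d, e, f, g, h, i, j
  1-simplices (21): ab, ac, af, aj, bc, bf, bg, ce, ci, df, dh, di, ef, eh, ei, ej, fg, fi, hi, hj, ij
  2-simplices (11): abc, abf, bfg, cei, dfi, dhi, efi, ehi, ehj, eij, hij
  3-simplices (1): ehij

Hence C_0 ≅ Z^10, C_1 ≅ Z^21, C_2 ≅ Z^11, C_3 ≅ Z^1.

Boundary ∂_1: C_1 → C_0 is given by ∂[p,q] = [q] − [p]. For instance
  ∂ci = i − c.
The resulting 10×21 matrix has rank 9, and its Smith normal form has invariant factors (1,1,1,1,1,1,1,1,1).

The boundary map ∂_2: C_2 → C_1 maps a triangle to the signed sum of its edges. For instance
  ∂ehj = hj − ej + eh,
  ∂eij = ij − ej + ei.
The 21×11 boundary matrix has rank 10 and Smith normal form diag(1,1,1,1,1,1,1,1,1,1).

The boundary map ∂_3: C_3 → C_2 sends each 3-simplex σ to the alternating sum Σ_i (−1)^i (σ with its i-th vertex removed). For instance
  ∂ehij = hij − eij + ehj − ehi.
This gives a 11×1 integer matrix of rank 1; reducing to Smith normal form yields diagonal entries (1).

Reading off H_k = ker ∂_k / im ∂_{k+1}:

  H_3: rank ker ∂_3 − rank ∂_4 = (1 − 1) − 0 = 0, and there is no ∂_4, so H_3 ≅ 0.

H_3 = 0.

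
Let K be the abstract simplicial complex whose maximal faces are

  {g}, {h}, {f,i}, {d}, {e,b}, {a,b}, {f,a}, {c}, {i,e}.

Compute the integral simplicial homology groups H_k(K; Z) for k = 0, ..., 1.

K has 9 vertices, 5 edges.
rank ∂_0 = 0, rank ∂_1 = 4 ⇒ b_0 = 9 − 0 − 4 = 5; all invariant factors of ∂_1 are 1 so no torsion. So H_0 = Z^5.
rank ∂_1 = 4, rank ∂_2 = 0 ⇒ b_1 = 5 − 4 − 0 = 1. So H_1 = Z.

H_0 ≅ Z^5,  H_1 ≅ Z.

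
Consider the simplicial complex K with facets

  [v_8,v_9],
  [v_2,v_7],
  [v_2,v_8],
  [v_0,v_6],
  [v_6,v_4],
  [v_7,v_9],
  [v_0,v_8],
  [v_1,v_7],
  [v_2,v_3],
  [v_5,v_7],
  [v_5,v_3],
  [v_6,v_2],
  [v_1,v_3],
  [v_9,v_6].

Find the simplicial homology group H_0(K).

Fix the vertex order v_0 < v_1 < v_2 < v_3 < v_4 < v_5 < v_6 < v_7 < v_8 < v_9 and write every simplex with vertices in increasing order. Then dim K = 1 and the simplices of K are:

  0-simplices (10): [v_0], [v_1], [v_2], [v_3], [v_4], [v_5], [v_6], [v_7], [v_8], [v_9]
  1-simplices (14): [v_0,v_6], [v_0,v_8], [v_1,v_3], [v_1,v_7], [v_2,v_3], [v_2,v_6], [v_2,v_7], [v_2,v_8], [v_3,v_5], [v_4,v_6], [v_5,v_7], [v_6,v_9], [v_7,v_9], [v_8,v_9]

Hence C_0 ≅ Z^10, C_1 ≅ Z^14.

Boundary ∂_1: C_1 → C_0 maps an edge to its endpoints' difference, ∂[p,q] = q − p. For instance
  ∂[v_3,v_5] = [v_5] − [v_3].
As a 10×14 matrix over Z this has rank 9, with invariant factors (1,1,1,1,1,1,1,1,1).

Reading off H_k = ker ∂_k / im ∂_{k+1}:

  H_0: rank C_0 − rank ∂_1 = 10 − 9 = 1, and the invariant factors of ∂_1 are all 1, so H_0 = Z.

H_0 = Z.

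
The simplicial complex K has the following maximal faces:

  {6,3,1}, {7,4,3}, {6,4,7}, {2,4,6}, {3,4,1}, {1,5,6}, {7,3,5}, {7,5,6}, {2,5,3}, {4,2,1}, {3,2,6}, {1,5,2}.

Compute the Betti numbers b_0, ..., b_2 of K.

Fix the vertex order 1 < 2 < 3 < 4 < 5 < 6 < 7 and write every simplex with vertices in increasing order. Then dim K = 2 and the simplices of K are:

  0-simplices (7): [1], [2], [3], [4], [5], [6], [7]
  1-simplices (18): [1,2], [1,3], [1,4], [1,5], [1,6], [2,3], [2,4], [2,5], [2,6], [3,4], [3,5], [3,6], [3,7], [4,6], [4,7], [5,6], [5,7], [6,7]
  2-simplices (12): [1,2,4], [1,2,5], [1,3,4], [1,3,6], [1,5,6], [2,3,5], [2,3,6], [2,4,6], [3,4,7], [3,5,7], [4,6,7], [5,6,7]

Hence C_0 ≅ Z^7, C_1 ≅ Z^18, C_2 ≅ Z^12.

∂_1: C_1 → C_0 sends each edge [p,q] (with p < q) to q − p.
This gives a 7×18 integer matrix of rank 6; reducing to Smith normal form yields diagonal entries (1,1,1,1,1,1).

∂_2: C_2 → C_1 maps a triangle to the signed sum of its edges. For instance
  ∂[5,6,7] = [6,7] − [5,7] + [5,6],
  ∂[2,4,6] = [4,6] − [2,6] + [2,4].
As a 18×12 matrix over Z this has rank 12, with invariant factors (1,1,1,1,1,1,1,1,1,1,1,2).

From H_k ≅ ker(∂_k) / im(∂_{k+1}) we obtain:

  H_0: rank C_0 − rank ∂_1 = 7 − 6 = 1, and the invariant factors of ∂_1 are all 1, so H_0 = Z.
  H_1: rank ker ∂_1 − rank ∂_2 = (18 − 6) − 12 = 0, and ∂_2 has invariant factor 2 > 1, so H_1 = Z_2.
  H_2: rank ker ∂_2 − rank ∂_3 = (12 − 12) − 0 = 0, and there is no ∂_3, so H_2 = 0.

As a check, the Euler characteristic is 7 − 18 + 12 = 1, which agrees with 1 − 0 + 0 = 1.
(K is a triangulation of the real projective plane RP^2.)

Hence the Betti numbers are b_0 = 1, b_1 = 0, b_2 = 0.

b_0 = 1, b_1 = 0, b_2 = 0.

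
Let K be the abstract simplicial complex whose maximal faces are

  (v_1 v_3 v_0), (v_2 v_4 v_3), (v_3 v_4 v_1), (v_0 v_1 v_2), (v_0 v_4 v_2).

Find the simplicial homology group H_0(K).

K has 5 vertices, 10 edges, 5 triangles.
rank ∂_0 = 0, rank ∂_1 = 4 ⇒ b_0 = 5 − 0 − 4 = 1; all invariant factors of ∂_1 are 1 so no torsion. So H_0 ≅ Z.

H_0 ≅ Z.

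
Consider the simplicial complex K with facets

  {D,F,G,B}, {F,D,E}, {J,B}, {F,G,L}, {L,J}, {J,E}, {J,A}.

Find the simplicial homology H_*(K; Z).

H_0 = Z,  H_1 = Z^2,  H_2 = 0,  H_3 = 0.

Order the vertices as A < B < D < E < F < G < J < L. Listing each simplex with vertices in this order, K has dimension 3 with simplices:

  0-simplices (8): A, B, D, E, F, G, J, L
  1-simplices (14): AJ, BD, BF, BG, BJ, DE, DF, DG, EF, EJ, FG, FL, GL, JL
  2-simplices (6): BDF, BDG, BFG, DEF, DFG, FGL
  3-simplices (1): BDFG

so the chain groups are C_0 ≅ Z^8, C_1 ≅ Z^14, C_2 ≅ Z^6, C_3 ≅ Z^1.

∂_1: C_1 → C_0 is given by ∂[p,q] = [q] − [p]. For instance
  ∂DE = E − D.
As a 8×14 matrix over Z this has rank 7, with invariant factors (1,1,1,1,1,1,1).

The boundary map ∂_2: C_2 → C_1 sends each 2-simplex [p,q,r] to [q,r] − [p,r] + [p,q]. For instance
  ∂DEF = EF − DF + DE,
  ∂BDG = DG − BG + BD.
As a 14×6 matrix over Z this has rank 5, with invariant factors (1,1,1,1,1).

The boundary map ∂_3: C_3 → C_2 sends each 3-simplex σ to the alternating sum Σ_i (−1)^i (σ with its i-th vertex removed). For instance
  ∂BDFG = DFG − BFG + BDG − BDF.
As a 6×1 matrix over Z this has rank 1, with invariant factors (1).

From H_k ≅ ker(∂_k) / im(∂_{k+1}) we obtain:

  H_0: rank C_0 − rank ∂_1 = 8 − 7 = 1, and the invariant factors of ∂_1 are all 1, so H_0 ≅ Z.
  H_1: rank ker ∂_1 − rank ∂_2 = (14 − 7) − 5 = 2, and the invariant factors of ∂_2 are all 1, so H_1 ≅ Z^2.
  H_2: rank ker ∂_2 − rank ∂_3 = (6 − 5) − 1 = 0, and the invariant factors of ∂_3 are all 1, so H_2 ≅ 0.
  H_3: rank ker ∂_3 − rank ∂_4 = (1 − 1) − 0 = 0, and there is no ∂_4, so H_3 ≅ 0.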